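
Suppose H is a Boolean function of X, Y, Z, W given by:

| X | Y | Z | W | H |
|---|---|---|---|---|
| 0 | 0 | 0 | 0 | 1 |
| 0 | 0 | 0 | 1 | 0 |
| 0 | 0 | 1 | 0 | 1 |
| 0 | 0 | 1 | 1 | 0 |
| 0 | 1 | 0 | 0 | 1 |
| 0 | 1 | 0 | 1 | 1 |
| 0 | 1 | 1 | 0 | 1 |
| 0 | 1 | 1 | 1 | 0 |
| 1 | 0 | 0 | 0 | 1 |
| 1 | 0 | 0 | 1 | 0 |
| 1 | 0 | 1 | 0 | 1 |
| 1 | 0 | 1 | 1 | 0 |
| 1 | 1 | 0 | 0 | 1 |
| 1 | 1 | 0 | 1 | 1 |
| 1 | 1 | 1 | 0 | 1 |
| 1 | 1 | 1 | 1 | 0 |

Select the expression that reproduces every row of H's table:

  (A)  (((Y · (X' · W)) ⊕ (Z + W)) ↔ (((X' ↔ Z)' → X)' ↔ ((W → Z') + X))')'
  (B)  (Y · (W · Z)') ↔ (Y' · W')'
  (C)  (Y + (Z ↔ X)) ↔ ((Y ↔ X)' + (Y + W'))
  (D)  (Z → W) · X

(A) disagrees with H on (0,0,0,0) (formula → 0, table → 1); rule it out.
(C) disagrees with H on (0,0,1,0) (formula → 0, table → 1); rule it out.
(D) disagrees with H on (0,0,0,0) (formula → 0, table → 1); rule it out.
(B) is the remaining candidate, and it agrees with H on all 16 inputs.

B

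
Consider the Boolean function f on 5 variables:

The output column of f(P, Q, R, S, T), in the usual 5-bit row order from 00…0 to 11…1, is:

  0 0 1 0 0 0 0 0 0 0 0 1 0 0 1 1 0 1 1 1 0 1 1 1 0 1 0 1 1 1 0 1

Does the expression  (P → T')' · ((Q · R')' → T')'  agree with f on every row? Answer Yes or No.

No

Evaluate (P → T')' · ((Q · R')' → T')' on each row and compare to f:
  P=0, Q=0, R=0, S=0, T=0: formula gives 0, f = 0 ✓
  P=0, Q=0, R=0, S=0, T=1: formula gives 0, f = 0 ✓
  P=0, Q=0, R=0, S=1, T=0: formula gives 0, but f = 1 ✗
A single disagreement suffices: at (0,0,0,1,0) they differ, so the formula does not compute f.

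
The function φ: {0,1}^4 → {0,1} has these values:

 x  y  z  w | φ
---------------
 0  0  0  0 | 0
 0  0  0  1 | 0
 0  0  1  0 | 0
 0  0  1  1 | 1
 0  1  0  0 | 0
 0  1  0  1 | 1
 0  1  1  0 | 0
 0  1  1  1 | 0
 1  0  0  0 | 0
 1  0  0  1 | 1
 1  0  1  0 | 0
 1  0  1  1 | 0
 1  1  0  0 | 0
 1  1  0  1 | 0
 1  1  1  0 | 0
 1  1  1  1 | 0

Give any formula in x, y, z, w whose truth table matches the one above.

φ(x, y, z, w) = ((((¬x ∧ ¬y) ∧ z) ∧ w) ∨ (((¬x ∧ y) ∧ ¬z) ∧ w)) ∨ (((x ∧ ¬y) ∧ ¬z) ∧ w)

The 1-rows are (0,0,1,1), (0,1,0,1), (1,0,0,1). Each contributes one minterm — ¬x·¬y·z·w; ¬x·y·¬z·w; x·¬y·¬z·w — and their disjunction is a sum-of-products form of φ.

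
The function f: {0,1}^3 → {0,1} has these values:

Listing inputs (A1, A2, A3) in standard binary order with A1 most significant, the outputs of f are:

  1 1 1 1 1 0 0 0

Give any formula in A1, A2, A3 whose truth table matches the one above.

f is 0 on only 3 rows — (1,0,1), (1,1,0), (1,1,1). Writing each as a minterm (A1·¬A2·A3, A1·A2·¬A3, A1·A2·A3) and OR-ing them characterizes exactly where f=0, so f is the negation of that disjunction.

f(A1, A2, A3) = ((((A1 · A2') · A3) + ((A1 · A2) · A3')) + ((A1 · A2) · A3))'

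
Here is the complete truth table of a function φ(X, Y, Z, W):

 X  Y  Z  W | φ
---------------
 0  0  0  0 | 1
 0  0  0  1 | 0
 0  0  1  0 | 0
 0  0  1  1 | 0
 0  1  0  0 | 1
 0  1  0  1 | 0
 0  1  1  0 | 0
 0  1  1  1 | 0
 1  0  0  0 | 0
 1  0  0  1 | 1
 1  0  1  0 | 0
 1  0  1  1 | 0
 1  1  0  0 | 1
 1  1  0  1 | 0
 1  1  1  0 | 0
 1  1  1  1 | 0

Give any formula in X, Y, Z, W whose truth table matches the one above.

The 1-rows are (0,0,0,0), (0,1,0,0), (1,0,0,1), (1,1,0,0). Each contributes one minterm — ¬X·¬Y·¬Z·¬W; ¬X·Y·¬Z·¬W; X·¬Y·¬Z·W; X·Y·¬Z·¬W — and their disjunction is a sum-of-products form of φ.

φ(X, Y, Z, W) = (((((¬X ∧ ¬Y) ∧ ¬Z) ∧ ¬W) ∨ (((¬X ∧ Y) ∧ ¬Z) ∧ ¬W)) ∨ (((X ∧ ¬Y) ∧ ¬Z) ∧ W)) ∨ (((X ∧ Y) ∧ ¬Z) ∧ ¬W)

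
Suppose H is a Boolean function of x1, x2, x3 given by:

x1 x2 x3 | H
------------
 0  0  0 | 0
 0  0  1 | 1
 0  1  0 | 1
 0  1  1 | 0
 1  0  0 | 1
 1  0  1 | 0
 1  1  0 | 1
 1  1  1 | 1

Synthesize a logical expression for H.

H(x1, x2, x3) = ¬((((¬x1 ∧ ¬x2) ∧ ¬x3) ∨ ((¬x1 ∧ x2) ∧ x3)) ∨ ((x1 ∧ ¬x2) ∧ x3))

There are just 3 zero rows: (0,0,0), (0,1,1), (1,0,1). Their minterms are ¬x1·¬x2·¬x3, ¬x1·x2·x3, x1·¬x2·x3; the OR of those covers precisely the 0-outputs, and negating it yields H.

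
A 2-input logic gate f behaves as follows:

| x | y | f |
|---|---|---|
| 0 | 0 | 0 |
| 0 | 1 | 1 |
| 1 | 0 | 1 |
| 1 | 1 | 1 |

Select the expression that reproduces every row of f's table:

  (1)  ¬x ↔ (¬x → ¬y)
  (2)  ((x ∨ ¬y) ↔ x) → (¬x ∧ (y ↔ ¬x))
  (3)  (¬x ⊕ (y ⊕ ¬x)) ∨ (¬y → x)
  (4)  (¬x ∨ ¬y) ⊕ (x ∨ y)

3

(1) fails at (0,0): the formula yields 1, f is 0.
(2) fails at (0,0): the formula yields 1, f is 0.
(4) fails at (0,0): the formula yields 1, f is 0.
(3) is the remaining candidate, and it agrees with f on all 4 inputs.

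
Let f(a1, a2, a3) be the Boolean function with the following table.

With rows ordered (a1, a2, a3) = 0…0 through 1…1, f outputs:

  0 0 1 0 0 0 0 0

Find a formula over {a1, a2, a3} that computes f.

f is 1 on exactly one input, (0,1,0), whose minterm is ¬a1·a2·¬a3. So f is just that conjunction.

f(a1, a2, a3) = (not a1 and a2) and not a3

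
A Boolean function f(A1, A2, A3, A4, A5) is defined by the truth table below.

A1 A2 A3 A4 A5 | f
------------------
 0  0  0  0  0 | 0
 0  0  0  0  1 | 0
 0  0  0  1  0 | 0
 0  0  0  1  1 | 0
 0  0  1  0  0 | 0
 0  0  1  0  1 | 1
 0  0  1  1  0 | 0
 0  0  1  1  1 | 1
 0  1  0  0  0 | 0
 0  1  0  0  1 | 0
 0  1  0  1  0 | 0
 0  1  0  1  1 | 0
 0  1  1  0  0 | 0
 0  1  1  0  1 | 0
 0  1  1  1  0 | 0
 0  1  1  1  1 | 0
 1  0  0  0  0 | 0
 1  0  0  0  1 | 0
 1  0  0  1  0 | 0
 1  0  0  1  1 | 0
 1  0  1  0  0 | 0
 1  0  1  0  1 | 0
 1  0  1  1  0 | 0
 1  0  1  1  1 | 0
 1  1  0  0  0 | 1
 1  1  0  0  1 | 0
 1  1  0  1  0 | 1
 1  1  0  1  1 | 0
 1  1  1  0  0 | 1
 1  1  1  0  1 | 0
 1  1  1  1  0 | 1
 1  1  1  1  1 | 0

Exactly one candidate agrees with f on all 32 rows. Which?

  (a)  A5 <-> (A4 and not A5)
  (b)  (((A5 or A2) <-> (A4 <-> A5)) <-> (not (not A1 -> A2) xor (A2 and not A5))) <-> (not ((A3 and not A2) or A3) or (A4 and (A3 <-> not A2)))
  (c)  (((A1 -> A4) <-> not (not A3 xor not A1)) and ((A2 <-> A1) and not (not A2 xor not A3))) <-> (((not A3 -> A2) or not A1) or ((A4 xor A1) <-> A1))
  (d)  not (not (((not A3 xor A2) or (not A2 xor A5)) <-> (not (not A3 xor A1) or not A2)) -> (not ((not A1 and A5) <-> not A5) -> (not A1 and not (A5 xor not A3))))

(a) disagrees with f on (0,0,0,0,0) (formula → 1, table → 0); rule it out.
(b) disagrees with f on (0,0,0,1,0) (formula → 1, table → 0); rule it out.
(c) disagrees with f on (0,0,0,0,0) (formula → 1, table → 0); rule it out.
Only (d) survives; checking it on all 32 rows confirms it matches f.

d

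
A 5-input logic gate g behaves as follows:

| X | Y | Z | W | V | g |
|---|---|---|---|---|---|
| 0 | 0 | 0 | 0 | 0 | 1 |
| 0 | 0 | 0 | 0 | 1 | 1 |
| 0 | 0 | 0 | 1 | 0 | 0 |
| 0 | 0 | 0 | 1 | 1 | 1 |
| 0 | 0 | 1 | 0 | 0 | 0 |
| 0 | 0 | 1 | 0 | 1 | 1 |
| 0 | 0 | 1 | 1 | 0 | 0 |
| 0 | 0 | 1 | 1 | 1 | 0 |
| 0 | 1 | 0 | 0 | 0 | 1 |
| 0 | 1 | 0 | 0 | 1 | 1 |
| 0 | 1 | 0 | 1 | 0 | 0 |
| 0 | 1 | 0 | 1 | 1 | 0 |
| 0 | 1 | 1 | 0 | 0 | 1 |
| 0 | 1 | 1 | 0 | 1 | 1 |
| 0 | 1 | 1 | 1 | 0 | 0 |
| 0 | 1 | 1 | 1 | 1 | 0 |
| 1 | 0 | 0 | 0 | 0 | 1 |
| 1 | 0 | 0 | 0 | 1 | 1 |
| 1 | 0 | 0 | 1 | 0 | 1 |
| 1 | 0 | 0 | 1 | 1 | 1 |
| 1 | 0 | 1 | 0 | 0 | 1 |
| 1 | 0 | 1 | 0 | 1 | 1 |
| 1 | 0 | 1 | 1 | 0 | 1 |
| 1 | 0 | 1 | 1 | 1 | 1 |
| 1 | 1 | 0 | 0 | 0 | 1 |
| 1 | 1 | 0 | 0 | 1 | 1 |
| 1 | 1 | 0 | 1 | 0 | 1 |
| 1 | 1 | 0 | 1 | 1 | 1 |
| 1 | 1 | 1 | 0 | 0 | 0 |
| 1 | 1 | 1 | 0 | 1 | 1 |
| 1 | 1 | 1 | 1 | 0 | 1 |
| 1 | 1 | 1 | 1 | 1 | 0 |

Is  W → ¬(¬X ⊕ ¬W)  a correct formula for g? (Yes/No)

Check the formula against g row by row:
  X=0, Y=0, Z=0, W=0, V=0: formula gives 1, g = 1 ✓
  X=0, Y=0, Z=0, W=0, V=1: formula gives 1, g = 1 ✓
  X=0, Y=0, Z=0, W=1, V=0: formula gives 0, g = 0 ✓
  X=0, Y=0, Z=0, W=1, V=1: formula gives 0, but g = 1 ✗
Row (0,0,0,1,1) is a counterexample, so the formula is not equivalent to g.

No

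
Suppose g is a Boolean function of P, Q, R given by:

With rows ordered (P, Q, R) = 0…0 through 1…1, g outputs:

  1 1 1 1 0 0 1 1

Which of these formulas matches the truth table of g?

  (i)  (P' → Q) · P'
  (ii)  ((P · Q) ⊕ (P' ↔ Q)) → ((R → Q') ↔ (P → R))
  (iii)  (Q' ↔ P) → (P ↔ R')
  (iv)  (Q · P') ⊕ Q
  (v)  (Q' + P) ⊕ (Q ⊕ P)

(i): at (0,0,0) it gives 0, but g = 1 — eliminated.
(ii): at (0,1,1) it gives 0, but g = 1 — eliminated.
(iii): at (0,1,0) it gives 0, but g = 1 — eliminated.
(iv): at (0,0,0) it gives 0, but g = 1 — eliminated.
That leaves (v). Evaluating it on every row reproduces the table of g exactly.

v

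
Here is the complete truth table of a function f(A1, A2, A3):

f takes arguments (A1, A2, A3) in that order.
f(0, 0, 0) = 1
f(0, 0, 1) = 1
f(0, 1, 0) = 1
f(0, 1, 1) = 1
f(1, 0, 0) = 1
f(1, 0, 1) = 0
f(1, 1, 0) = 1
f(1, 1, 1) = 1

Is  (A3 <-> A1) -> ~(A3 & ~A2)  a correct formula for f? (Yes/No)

Yes

Test each input against both f and the formula:
  A1=0, A2=0, A3=0: formula gives 1, f = 1 ✓
  A1=0, A2=0, A3=1: formula gives 1, f = 1 ✓
  A1=0, A2=1, A3=0: formula gives 1, f = 1 ✓
  A1=0, A2=1, A3=1: formula gives 1, f = 1 ✓
  A1=1, A2=0, A3=0: formula gives 1, f = 1 ✓
  …and likewise for the remaining 3 rows.
No disagreement on any input; they are logically equivalent.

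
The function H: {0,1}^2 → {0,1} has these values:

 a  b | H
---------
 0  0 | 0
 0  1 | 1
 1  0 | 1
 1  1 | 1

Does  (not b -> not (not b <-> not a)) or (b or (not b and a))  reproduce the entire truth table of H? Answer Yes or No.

Yes

Evaluate (not b -> not (not b <-> not a)) or (b or (not b and a)) on each row and compare to H:
  a=0, b=0: formula gives 0, H = 0 ✓
  a=0, b=1: formula gives 1, H = 1 ✓
  a=1, b=0: formula gives 1, H = 1 ✓
  a=1, b=1: formula gives 1, H = 1 ✓
Every row agrees, so the formula is equivalent.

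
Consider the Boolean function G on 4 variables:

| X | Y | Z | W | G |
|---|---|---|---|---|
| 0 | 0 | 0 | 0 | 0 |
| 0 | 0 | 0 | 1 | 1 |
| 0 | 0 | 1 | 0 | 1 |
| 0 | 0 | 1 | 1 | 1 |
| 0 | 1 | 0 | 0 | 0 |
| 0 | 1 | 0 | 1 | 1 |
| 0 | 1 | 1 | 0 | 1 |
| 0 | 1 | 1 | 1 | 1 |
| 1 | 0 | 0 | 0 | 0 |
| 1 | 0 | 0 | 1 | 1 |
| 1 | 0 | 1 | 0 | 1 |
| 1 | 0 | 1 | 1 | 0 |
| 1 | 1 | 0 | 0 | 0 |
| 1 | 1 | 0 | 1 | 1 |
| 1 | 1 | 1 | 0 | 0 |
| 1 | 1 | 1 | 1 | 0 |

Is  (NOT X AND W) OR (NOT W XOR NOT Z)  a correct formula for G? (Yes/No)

No

Evaluate (NOT X AND W) OR (NOT W XOR NOT Z) on each row and compare to G:
  X=0, Y=0, Z=0, W=0: formula gives 0, G = 0 ✓
  X=0, Y=0, Z=0, W=1: formula gives 1, G = 1 ✓
  X=0, Y=0, Z=1, W=0: formula gives 1, G = 1 ✓
  X=0, Y=0, Z=1, W=1: formula gives 1, G = 1 ✓
  …
  X=1, Y=1, Z=1, W=0: formula gives 1, but G = 0 ✗
A single disagreement suffices: at (1,1,1,0) they differ, so the formula does not compute G.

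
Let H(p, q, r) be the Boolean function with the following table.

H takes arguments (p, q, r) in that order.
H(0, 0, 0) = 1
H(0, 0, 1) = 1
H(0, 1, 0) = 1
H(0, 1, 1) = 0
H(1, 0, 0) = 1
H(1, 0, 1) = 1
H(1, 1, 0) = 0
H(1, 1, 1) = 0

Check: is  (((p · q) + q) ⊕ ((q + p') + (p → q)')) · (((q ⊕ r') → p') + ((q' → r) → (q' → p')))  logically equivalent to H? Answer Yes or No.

Test each input against both H and the formula:
  p=0, q=0, r=0: formula gives 1, H = 1 ✓
  p=0, q=0, r=1: formula gives 1, H = 1 ✓
  p=0, q=1, r=0: formula gives 0, but H = 1 ✗
Row (0,1,0) is a counterexample, so the formula is not equivalent to H.

No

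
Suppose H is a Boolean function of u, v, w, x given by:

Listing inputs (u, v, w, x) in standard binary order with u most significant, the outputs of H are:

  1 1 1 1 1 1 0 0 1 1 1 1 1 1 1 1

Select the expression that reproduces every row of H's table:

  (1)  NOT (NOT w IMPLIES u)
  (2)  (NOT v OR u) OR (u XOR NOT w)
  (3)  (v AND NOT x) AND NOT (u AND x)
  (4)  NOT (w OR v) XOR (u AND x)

2

(1) fails at (0,0,1,0): the formula yields 0, H is 1.
(3) fails at (0,0,0,0): the formula yields 0, H is 1.
(4) fails at (0,0,1,0): the formula yields 0, H is 1.
That leaves (2). Evaluating it on every row reproduces the table of H exactly.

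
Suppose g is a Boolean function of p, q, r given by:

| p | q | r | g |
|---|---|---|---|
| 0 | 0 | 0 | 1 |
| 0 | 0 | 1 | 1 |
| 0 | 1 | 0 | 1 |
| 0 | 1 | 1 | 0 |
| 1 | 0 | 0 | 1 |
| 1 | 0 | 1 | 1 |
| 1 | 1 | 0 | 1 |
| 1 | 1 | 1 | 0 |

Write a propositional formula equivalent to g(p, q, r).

g is 0 on only 2 rows — (0,1,1), (1,1,1). Writing each as a minterm (¬p·q·r, p·q·r) and OR-ing them characterizes exactly where g=0, so g is the negation of that disjunction.

g(p, q, r) = (((p' · q) · r) + ((p · q) · r))'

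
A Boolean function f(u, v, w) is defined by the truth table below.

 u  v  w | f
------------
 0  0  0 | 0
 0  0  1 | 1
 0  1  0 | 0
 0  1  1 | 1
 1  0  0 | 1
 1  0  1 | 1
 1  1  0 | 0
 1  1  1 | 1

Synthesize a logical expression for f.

f is 0 on only 3 rows — (0,0,0), (0,1,0), (1,1,0). Writing each as a minterm (¬u·¬v·¬w, ¬u·v·¬w, u·v·¬w) and OR-ing them characterizes exactly where f=0, so f is the negation of that disjunction.

f(u, v, w) = ((((u' · v') · w') + ((u' · v) · w')) + ((u · v) · w'))'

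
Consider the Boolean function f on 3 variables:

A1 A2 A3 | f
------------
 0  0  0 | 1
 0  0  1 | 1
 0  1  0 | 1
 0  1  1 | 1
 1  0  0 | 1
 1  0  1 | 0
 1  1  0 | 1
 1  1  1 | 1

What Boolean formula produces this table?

f(A1, A2, A3) = NOT ((A1 AND NOT A2) AND A3)

f is 0 on exactly one input, (1,0,1), whose minterm is A1·¬A2·A3. So f is the negation of that single conjunction.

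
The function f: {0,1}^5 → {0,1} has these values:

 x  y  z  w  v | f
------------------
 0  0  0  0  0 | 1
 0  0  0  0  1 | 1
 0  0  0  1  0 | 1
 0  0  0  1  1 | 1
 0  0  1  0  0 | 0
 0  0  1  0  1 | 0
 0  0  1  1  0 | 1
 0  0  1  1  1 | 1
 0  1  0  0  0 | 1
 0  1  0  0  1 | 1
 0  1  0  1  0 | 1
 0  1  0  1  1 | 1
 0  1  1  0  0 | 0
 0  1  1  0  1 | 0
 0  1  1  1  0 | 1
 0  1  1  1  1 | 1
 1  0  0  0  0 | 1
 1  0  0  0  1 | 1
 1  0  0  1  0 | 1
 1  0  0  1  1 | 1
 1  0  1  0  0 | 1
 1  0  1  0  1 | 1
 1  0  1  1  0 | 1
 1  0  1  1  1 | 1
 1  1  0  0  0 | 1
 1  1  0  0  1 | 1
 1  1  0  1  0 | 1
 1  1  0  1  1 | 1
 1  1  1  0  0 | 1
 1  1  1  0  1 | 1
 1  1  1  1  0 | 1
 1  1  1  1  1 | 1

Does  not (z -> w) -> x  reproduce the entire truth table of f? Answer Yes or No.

Yes

Evaluate not (z -> w) -> x on each row and compare to f:
  x=0, y=0, z=0, w=0, v=0: formula gives 1, f = 1 ✓
  x=0, y=0, z=0, w=0, v=1: formula gives 1, f = 1 ✓
  x=0, y=0, z=0, w=1, v=0: formula gives 1, f = 1 ✓
  x=0, y=0, z=0, w=1, v=1: formula gives 1, f = 1 ✓
  … (the remaining 28 rows also agree.)
All 32 rows match — the expression computes f exactly.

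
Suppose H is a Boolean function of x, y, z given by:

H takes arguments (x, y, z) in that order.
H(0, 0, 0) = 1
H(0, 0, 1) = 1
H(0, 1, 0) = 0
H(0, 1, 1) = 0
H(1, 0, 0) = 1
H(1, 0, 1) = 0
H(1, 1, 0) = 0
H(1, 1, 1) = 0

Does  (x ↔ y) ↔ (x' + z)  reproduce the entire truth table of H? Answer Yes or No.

No

Evaluate (x ↔ y) ↔ (x' + z) on each row and compare to H:
  x=0, y=0, z=0: formula gives 1, H = 1 ✓
  x=0, y=0, z=1: formula gives 1, H = 1 ✓
  x=0, y=1, z=0: formula gives 0, H = 0 ✓
  x=0, y=1, z=1: formula gives 0, H = 0 ✓
  x=1, y=0, z=0: formula gives 1, H = 1 ✓
  …
  x=1, y=1, z=1: formula gives 1, but H = 0 ✗
A single disagreement suffices: at (1,1,1) they differ, so the formula does not compute H.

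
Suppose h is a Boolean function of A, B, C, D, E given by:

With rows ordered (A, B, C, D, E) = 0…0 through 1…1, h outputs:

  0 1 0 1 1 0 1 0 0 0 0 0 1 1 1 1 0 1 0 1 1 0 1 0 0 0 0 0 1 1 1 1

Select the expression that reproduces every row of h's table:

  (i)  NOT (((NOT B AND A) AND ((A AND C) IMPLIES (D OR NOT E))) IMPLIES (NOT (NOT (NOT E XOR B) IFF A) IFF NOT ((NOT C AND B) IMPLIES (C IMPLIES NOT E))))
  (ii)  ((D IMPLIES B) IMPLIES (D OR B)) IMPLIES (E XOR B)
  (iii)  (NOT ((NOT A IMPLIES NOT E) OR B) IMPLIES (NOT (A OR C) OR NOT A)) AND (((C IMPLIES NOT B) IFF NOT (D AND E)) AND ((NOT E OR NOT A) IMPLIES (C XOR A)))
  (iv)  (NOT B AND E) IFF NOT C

(i) fails at (0,0,0,0,1): the formula yields 0, h is 1.
(ii) fails at (0,0,0,0,0): the formula yields 1, h is 0.
(iii) fails at (0,0,0,0,1): the formula yields 0, h is 1.
(iv) is the remaining candidate, and it agrees with h on all 32 inputs.

iv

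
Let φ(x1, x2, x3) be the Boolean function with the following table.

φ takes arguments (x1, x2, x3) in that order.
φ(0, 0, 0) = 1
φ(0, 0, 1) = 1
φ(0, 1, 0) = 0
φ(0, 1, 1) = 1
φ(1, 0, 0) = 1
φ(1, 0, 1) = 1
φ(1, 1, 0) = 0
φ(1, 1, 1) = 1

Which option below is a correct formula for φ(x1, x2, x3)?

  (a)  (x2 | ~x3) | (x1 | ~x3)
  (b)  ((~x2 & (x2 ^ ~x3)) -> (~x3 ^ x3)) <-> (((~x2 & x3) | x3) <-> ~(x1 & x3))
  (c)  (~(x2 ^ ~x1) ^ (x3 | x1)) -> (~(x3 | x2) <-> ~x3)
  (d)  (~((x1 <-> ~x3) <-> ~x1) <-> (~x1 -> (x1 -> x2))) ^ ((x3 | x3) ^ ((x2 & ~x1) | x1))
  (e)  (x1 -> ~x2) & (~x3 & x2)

(a) fails at (0,0,1): the formula yields 0, φ is 1.
(b) fails at (0,0,0): the formula yields 0, φ is 1.
(d) fails at (0,1,1): the formula yields 0, φ is 1.
(e) fails at (0,0,0): the formula yields 0, φ is 1.
That leaves (c). Evaluating it on every row reproduces the table of φ exactly.

c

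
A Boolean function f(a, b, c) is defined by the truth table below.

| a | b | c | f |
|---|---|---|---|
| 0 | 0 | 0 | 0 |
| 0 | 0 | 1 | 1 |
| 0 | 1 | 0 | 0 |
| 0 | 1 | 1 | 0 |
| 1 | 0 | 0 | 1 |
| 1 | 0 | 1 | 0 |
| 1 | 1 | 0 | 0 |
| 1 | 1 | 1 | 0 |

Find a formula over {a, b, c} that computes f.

f(a, b, c) = ((a' · b') · c) + ((a · b') · c')

f=1 on 2 inputs: (0,0,1), (1,0,0). Reading each as a conjunction of literals (¬a·¬b·c, a·¬b·¬c) and taking the OR gives the canonical DNF.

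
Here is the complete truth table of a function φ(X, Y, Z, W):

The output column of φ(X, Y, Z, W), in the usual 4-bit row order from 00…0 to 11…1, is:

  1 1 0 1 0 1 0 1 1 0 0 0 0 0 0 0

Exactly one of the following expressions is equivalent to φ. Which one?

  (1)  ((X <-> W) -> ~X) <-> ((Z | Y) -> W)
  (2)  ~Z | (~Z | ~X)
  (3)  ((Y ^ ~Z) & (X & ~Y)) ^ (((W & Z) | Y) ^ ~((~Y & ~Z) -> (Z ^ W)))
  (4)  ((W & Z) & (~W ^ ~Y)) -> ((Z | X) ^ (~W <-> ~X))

(2): at (0,0,1,0) it gives 1, but φ = 0 — eliminated.
(3): at (0,0,0,1) it gives 0, but φ = 1 — eliminated.
(4): at (0,0,1,0) it gives 1, but φ = 0 — eliminated.
That leaves (1). Evaluating it on every row reproduces the table of φ exactly.

1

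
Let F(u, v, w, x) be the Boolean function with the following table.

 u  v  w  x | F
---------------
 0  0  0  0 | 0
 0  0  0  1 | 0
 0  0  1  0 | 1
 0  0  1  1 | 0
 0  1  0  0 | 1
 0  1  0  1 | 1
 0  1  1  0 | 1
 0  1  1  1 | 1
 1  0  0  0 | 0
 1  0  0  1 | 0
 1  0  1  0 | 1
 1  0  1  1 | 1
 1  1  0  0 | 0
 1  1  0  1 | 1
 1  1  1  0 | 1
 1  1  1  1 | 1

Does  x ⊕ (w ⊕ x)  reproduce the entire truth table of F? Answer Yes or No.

Evaluate x ⊕ (w ⊕ x) on each row and compare to F:
  u=0, v=0, w=0, x=0: formula gives 0, F = 0 ✓
  u=0, v=0, w=0, x=1: formula gives 0, F = 0 ✓
  u=0, v=0, w=1, x=0: formula gives 1, F = 1 ✓
  u=0, v=0, w=1, x=1: formula gives 1, but F = 0 ✗
Row (0,0,1,1) is a counterexample, so the formula is not equivalent to F.

No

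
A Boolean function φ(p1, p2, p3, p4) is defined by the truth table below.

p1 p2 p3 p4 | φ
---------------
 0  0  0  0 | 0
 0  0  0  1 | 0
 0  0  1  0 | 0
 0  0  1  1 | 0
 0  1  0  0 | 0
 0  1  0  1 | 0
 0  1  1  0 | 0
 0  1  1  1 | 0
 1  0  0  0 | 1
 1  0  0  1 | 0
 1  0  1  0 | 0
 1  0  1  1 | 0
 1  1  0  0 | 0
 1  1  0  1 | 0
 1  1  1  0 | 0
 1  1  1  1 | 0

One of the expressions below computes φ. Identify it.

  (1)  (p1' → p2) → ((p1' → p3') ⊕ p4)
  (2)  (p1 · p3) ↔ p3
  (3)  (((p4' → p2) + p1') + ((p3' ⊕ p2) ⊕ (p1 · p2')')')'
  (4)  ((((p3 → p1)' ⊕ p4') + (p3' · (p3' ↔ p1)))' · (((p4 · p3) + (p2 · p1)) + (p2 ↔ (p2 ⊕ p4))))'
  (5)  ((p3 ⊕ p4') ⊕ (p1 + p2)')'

3

(1) fails at (0,0,0,0): the formula yields 1, φ is 0.
(2) fails at (0,0,0,0): the formula yields 1, φ is 0.
(4) fails at (0,0,0,0): the formula yields 1, φ is 0.
(5) fails at (0,0,0,0): the formula yields 1, φ is 0.
Only (3) survives; checking it on all 16 rows confirms it matches φ.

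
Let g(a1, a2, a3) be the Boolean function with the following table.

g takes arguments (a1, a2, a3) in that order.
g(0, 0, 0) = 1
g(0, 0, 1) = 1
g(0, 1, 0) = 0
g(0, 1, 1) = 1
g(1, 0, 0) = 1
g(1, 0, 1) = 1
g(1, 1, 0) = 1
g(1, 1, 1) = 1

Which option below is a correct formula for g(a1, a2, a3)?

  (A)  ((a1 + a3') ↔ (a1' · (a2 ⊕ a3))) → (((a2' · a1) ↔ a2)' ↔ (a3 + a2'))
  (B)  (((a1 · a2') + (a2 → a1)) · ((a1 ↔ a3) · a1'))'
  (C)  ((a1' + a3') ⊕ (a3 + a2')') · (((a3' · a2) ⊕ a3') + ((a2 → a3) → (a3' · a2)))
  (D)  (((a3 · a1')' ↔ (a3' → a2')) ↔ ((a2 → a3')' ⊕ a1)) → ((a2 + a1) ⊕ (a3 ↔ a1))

A

(B) fails at (0,0,0): the formula yields 0, g is 1.
(C) fails at (0,0,1): the formula yields 0, g is 1.
(D) fails at (0,0,1): the formula yields 0, g is 1.
Only (A) survives; checking it on all 8 rows confirms it matches g.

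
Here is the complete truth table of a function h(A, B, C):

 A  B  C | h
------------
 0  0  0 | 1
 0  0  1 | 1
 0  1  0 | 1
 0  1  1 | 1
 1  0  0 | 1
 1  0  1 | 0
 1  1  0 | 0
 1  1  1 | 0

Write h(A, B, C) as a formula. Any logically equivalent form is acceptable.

There are just 3 zero rows: (1,0,1), (1,1,0), (1,1,1). Their minterms are A·¬B·C, A·B·¬C, A·B·C; the OR of those covers precisely the 0-outputs, and negating it yields h.

h(A, B, C) = ((((A · B') · C) + ((A · B) · C')) + ((A · B) · C))'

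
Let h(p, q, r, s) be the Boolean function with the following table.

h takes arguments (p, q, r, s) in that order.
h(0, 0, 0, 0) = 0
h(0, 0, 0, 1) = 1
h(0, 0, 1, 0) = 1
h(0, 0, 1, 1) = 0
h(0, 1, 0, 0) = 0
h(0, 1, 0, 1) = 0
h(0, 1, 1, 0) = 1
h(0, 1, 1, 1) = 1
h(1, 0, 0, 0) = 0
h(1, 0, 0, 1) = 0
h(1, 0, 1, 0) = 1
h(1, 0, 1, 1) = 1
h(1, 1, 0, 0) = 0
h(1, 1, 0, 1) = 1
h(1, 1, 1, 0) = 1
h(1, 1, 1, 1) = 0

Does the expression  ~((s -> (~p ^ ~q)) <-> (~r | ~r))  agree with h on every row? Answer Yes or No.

Yes

Check the formula against h row by row:
  p=0, q=0, r=0, s=0: formula gives 0, h = 0 ✓
  p=0, q=0, r=0, s=1: formula gives 1, h = 1 ✓
  p=0, q=0, r=1, s=0: formula gives 1, h = 1 ✓
  p=0, q=0, r=1, s=1: formula gives 0, h = 0 ✓
  …and likewise for the remaining 12 rows.
Every row agrees, so the formula is equivalent.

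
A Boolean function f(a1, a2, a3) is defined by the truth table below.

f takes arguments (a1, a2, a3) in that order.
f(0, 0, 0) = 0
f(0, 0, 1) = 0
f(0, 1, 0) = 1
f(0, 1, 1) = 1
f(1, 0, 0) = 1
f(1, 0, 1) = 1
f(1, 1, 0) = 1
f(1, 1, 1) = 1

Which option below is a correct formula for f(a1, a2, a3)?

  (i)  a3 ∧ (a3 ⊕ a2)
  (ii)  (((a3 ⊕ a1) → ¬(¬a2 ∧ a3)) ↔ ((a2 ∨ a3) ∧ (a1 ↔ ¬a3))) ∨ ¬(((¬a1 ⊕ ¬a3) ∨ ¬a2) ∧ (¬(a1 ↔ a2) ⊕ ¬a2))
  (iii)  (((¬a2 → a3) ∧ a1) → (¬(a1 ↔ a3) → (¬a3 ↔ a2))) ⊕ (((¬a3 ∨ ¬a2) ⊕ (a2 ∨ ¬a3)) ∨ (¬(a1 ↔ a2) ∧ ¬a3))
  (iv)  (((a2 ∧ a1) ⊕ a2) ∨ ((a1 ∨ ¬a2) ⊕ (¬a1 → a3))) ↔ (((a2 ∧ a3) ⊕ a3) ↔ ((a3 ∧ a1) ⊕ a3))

ii

(i) disagrees with f on (0,0,1) (formula → 1, table → 0); rule it out.
(iii) disagrees with f on (0,0,0) (formula → 1, table → 0); rule it out.
(iv) disagrees with f on (0,0,0) (formula → 1, table → 0); rule it out.
Only (ii) survives; checking it on all 8 rows confirms it matches f.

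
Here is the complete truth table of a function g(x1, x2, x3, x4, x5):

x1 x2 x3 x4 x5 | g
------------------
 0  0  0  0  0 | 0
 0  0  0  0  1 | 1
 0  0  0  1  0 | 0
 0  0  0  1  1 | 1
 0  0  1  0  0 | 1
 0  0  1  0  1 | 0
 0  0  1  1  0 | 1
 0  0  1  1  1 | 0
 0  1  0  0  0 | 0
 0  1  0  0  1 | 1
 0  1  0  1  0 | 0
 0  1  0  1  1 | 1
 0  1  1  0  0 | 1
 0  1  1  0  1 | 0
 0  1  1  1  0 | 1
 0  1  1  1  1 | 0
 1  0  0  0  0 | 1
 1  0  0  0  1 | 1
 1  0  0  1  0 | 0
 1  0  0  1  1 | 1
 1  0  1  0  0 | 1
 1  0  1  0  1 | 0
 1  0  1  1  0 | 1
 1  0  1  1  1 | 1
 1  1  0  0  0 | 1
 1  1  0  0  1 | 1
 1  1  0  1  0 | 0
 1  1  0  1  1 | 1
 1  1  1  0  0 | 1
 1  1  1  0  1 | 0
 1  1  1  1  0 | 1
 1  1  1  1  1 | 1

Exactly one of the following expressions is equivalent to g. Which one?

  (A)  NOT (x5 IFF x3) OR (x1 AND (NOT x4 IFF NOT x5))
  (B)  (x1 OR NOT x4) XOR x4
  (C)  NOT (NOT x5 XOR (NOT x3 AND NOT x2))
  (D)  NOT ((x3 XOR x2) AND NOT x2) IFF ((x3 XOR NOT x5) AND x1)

A

(B) disagrees with g on (0,0,0,0,0) (formula → 1, table → 0); rule it out.
(C) disagrees with g on (0,0,0,0,0) (formula → 1, table → 0); rule it out.
(D) disagrees with g on (0,0,0,0,1) (formula → 0, table → 1); rule it out.
Only (A) survives; checking it on all 32 rows confirms it matches g.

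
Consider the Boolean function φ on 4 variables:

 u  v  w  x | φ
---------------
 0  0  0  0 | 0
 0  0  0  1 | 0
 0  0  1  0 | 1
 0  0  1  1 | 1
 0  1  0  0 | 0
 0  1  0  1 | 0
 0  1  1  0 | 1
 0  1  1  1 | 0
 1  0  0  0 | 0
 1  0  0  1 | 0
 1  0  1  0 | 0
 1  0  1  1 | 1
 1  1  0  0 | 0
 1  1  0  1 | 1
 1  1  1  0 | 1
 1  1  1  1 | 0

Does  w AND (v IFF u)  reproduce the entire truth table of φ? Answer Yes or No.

Test each input against both φ and the formula:
  u=0, v=0, w=0, x=0: formula gives 0, φ = 0 ✓
  u=0, v=0, w=0, x=1: formula gives 0, φ = 0 ✓
  u=0, v=0, w=1, x=0: formula gives 1, φ = 1 ✓
  u=0, v=0, w=1, x=1: formula gives 1, φ = 1 ✓
  …
  u=0, v=1, w=1, x=0: formula gives 0, but φ = 1 ✗
Since they disagree at (0,1,1,0), the expression is not a correct formula for φ.

No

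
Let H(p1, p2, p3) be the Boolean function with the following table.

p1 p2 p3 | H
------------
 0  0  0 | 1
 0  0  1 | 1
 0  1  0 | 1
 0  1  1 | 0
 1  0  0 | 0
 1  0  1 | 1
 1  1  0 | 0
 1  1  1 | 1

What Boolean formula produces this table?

H(p1, p2, p3) = ¬((((¬p1 ∧ p2) ∧ p3) ∨ ((p1 ∧ ¬p2) ∧ ¬p3)) ∨ ((p1 ∧ p2) ∧ ¬p3))

The 0-rows are (0,1,1), (1,0,0), (1,1,0). Take each as a conjunction (¬p1·p2·p3, p1·¬p2·¬p3, p1·p2·¬p3), form their disjunction, and complement — that gives a formula that is 1 everywhere H is.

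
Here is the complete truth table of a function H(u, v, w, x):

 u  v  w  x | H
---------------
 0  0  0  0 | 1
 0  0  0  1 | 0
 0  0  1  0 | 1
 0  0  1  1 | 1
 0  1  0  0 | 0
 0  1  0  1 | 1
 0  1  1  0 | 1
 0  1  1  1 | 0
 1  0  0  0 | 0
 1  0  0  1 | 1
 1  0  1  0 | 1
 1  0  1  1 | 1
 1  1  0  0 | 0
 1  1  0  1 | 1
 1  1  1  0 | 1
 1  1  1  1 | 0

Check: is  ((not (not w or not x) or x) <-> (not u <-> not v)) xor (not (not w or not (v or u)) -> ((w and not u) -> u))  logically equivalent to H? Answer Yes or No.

Evaluate ((not (not w or not x) or x) <-> (not u <-> not v)) xor (not (not w or not (v or u)) -> ((w and not u) -> u)) on each row and compare to H:
  u=0, v=0, w=0, x=0: formula gives 1, H = 1 ✓
  u=0, v=0, w=0, x=1: formula gives 0, H = 0 ✓
  u=0, v=0, w=1, x=0: formula gives 1, H = 1 ✓
  u=0, v=0, w=1, x=1: formula gives 0, but H = 1 ✗
Since they disagree at (0,0,1,1), the expression is not a correct formula for H.

No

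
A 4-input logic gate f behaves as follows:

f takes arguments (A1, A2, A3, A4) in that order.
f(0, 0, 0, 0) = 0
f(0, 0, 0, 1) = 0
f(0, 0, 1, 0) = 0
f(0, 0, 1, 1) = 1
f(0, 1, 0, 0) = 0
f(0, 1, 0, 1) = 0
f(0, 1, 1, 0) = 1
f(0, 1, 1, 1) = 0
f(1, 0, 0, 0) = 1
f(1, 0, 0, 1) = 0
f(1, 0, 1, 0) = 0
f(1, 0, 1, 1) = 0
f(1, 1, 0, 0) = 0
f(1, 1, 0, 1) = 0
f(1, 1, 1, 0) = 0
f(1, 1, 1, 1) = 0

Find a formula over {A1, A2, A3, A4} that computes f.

f(A1, A2, A3, A4) = ((((not A1 and not A2) and A3) and A4) or (((not A1 and A2) and A3) and not A4)) or (((A1 and not A2) and not A3) and not A4)

Collect the rows where f=1 — (0,0,1,1), (0,1,1,0), (1,0,0,0) — and write one minterm per row: ¬A1·¬A2·A3·A4, ¬A1·A2·A3·¬A4, A1·¬A2·¬A3·¬A4. Their union (logical OR) reproduces the table exactly.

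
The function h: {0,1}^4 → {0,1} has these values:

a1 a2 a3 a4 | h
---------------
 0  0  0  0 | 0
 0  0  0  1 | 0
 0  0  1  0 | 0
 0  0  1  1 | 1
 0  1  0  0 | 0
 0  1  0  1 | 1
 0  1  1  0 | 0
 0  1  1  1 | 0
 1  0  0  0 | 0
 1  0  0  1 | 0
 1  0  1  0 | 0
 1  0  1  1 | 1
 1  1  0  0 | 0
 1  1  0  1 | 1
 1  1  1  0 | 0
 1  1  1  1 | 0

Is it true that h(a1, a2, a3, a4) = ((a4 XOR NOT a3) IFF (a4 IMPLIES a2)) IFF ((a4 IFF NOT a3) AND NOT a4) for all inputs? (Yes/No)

Test each input against both h and the formula:
  a1=0, a2=0, a3=0, a4=0: formula gives 0, h = 0 ✓
  a1=0, a2=0, a3=0, a4=1: formula gives 0, h = 0 ✓
  a1=0, a2=0, a3=1, a4=0: formula gives 0, h = 0 ✓
  a1=0, a2=0, a3=1, a4=1: formula gives 1, h = 1 ✓
  … (the remaining 12 rows also agree.)
Every row agrees, so the formula is equivalent.

Yes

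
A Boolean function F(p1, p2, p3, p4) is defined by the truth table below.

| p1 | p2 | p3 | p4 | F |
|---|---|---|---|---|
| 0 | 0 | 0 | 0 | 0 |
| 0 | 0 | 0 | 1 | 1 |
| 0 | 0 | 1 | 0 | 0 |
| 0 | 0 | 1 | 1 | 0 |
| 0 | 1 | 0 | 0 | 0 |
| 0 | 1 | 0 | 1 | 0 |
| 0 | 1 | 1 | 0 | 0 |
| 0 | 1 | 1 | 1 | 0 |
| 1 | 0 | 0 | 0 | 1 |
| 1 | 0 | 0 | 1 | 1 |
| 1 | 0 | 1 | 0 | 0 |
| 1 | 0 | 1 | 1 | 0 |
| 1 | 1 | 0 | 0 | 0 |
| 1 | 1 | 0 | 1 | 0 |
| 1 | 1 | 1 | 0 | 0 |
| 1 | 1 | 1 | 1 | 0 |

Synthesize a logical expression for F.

F(p1, p2, p3, p4) = ((((not p1 and not p2) and not p3) and p4) or (((p1 and not p2) and not p3) and not p4)) or (((p1 and not p2) and not p3) and p4)

F=1 on 3 inputs: (0,0,0,1), (1,0,0,0), (1,0,0,1). Reading each as a conjunction of literals (¬p1·¬p2·¬p3·p4, p1·¬p2·¬p3·¬p4, p1·¬p2·¬p3·p4) and taking the OR gives the canonical DNF.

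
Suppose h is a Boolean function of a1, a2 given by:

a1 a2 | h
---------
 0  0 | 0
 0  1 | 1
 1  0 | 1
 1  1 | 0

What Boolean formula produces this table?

The 1-rows are (0,1), (1,0). Each contributes one minterm — ¬a1·a2; a1·¬a2 — and their disjunction is a sum-of-products form of h.

h(a1, a2) = (¬a1 ∧ a2) ∨ (a1 ∧ ¬a2)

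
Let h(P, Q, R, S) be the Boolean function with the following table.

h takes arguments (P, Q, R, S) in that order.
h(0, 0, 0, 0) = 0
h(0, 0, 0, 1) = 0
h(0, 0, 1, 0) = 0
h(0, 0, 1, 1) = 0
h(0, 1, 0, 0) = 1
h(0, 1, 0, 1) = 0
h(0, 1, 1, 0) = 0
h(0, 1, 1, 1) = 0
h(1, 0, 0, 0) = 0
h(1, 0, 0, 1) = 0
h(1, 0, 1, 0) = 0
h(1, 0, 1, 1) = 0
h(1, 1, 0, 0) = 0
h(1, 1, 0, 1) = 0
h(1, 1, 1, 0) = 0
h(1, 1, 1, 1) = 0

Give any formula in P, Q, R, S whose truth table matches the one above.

Only row (0,1,0,0) gives 1. That row's minterm ¬P·Q·¬R·¬S is h directly.

h(P, Q, R, S) = ((~P & Q) & ~R) & ~S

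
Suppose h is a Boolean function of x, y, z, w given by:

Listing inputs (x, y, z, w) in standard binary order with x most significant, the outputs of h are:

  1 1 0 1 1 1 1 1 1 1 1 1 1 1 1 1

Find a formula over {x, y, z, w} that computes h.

h(x, y, z, w) = (((x' · y') · z) · w')'

Only row (0,0,1,0) gives 0. So h is 1 everywhere except there — the complement of the minterm ¬x·¬y·z·¬w.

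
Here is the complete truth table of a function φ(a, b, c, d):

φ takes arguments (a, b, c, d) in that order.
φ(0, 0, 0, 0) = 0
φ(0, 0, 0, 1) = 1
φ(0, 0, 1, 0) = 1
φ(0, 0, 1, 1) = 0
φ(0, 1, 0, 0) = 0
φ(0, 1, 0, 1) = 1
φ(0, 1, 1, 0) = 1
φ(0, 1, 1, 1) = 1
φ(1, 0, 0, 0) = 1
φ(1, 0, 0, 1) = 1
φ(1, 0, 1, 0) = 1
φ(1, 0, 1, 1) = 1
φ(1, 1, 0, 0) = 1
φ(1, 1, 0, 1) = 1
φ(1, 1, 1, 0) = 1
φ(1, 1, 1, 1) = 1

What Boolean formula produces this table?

The 0-rows are (0,0,0,0), (0,0,1,1), (0,1,0,0). Take each as a conjunction (¬a·¬b·¬c·¬d, ¬a·¬b·c·d, ¬a·b·¬c·¬d), form their disjunction, and complement — that gives a formula that is 1 everywhere φ is.

φ(a, b, c, d) = not (((((not a and not b) and not c) and not d) or (((not a and not b) and c) and d)) or (((not a and b) and not c) and not d))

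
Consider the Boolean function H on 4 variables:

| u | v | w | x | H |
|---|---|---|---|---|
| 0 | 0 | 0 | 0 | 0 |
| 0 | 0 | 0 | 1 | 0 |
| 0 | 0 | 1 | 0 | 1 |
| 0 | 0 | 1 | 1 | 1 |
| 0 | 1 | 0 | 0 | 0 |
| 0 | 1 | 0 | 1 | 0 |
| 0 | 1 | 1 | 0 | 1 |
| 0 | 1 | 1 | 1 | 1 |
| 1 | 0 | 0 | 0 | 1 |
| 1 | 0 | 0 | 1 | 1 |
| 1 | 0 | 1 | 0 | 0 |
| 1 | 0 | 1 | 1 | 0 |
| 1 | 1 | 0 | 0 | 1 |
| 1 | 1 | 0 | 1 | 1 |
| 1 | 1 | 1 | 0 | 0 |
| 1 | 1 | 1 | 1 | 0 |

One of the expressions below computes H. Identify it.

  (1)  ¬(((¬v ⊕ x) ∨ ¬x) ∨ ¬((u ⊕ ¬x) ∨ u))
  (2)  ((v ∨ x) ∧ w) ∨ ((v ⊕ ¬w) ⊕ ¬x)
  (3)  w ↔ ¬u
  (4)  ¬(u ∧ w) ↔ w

(1): at (0,0,1,0) it gives 0, but H = 1 — eliminated.
(2): at (0,0,0,1) it gives 1, but H = 0 — eliminated.
(4): at (1,0,0,0) it gives 0, but H = 1 — eliminated.
Only (3) survives; checking it on all 16 rows confirms it matches H.

3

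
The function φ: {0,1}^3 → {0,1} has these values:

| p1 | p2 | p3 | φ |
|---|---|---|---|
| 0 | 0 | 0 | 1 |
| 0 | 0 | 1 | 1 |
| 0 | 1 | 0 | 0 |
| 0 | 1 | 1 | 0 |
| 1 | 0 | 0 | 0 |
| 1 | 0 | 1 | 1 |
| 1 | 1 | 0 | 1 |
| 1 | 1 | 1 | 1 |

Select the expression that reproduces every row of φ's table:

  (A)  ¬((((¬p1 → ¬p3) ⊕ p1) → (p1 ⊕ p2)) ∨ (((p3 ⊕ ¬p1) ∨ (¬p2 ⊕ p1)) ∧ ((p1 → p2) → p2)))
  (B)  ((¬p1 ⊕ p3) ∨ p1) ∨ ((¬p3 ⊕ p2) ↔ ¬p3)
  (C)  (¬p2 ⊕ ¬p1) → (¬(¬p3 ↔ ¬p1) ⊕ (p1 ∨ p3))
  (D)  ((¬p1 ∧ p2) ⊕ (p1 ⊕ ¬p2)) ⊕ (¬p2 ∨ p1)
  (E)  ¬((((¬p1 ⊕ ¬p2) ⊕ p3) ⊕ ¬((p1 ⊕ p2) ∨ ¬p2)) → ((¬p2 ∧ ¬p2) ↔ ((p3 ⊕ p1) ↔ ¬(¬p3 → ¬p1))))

(A) fails at (0,0,1): the formula yields 0, φ is 1.
(B) fails at (0,1,0): the formula yields 1, φ is 0.
(D) fails at (0,0,0): the formula yields 0, φ is 1.
(E) fails at (0,0,0): the formula yields 0, φ is 1.
(C) is the remaining candidate, and it agrees with φ on all 8 inputs.

C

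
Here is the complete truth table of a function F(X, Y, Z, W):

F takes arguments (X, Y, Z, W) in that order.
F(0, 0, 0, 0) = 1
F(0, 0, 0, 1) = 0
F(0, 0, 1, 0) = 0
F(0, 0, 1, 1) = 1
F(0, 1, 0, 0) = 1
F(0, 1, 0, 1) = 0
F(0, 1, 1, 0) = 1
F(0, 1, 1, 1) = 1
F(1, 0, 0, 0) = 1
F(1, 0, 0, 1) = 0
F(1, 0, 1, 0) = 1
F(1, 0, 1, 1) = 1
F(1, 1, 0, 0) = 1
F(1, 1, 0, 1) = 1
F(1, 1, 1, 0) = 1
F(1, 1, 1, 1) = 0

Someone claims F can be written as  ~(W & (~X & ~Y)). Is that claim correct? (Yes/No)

No

Evaluate ~(W & (~X & ~Y)) on each row and compare to F:
  X=0, Y=0, Z=0, W=0: formula gives 1, F = 1 ✓
  X=0, Y=0, Z=0, W=1: formula gives 0, F = 0 ✓
  X=0, Y=0, Z=1, W=0: formula gives 1, but F = 0 ✗
Row (0,0,1,0) is a counterexample, so the formula is not equivalent to F.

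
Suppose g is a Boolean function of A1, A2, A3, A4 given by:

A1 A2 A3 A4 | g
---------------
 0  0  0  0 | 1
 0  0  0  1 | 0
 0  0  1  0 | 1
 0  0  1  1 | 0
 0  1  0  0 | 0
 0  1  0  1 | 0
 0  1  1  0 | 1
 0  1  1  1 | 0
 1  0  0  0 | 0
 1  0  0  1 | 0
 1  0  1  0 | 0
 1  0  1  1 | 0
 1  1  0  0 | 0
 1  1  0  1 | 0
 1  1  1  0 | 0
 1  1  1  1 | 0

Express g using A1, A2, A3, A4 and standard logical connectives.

The 1-rows are (0,0,0,0), (0,0,1,0), (0,1,1,0). Each contributes one minterm — ¬A1·¬A2·¬A3·¬A4; ¬A1·¬A2·A3·¬A4; ¬A1·A2·A3·¬A4 — and their disjunction is a sum-of-products form of g.

g(A1, A2, A3, A4) = ((((¬A1 ∧ ¬A2) ∧ ¬A3) ∧ ¬A4) ∨ (((¬A1 ∧ ¬A2) ∧ A3) ∧ ¬A4)) ∨ (((¬A1 ∧ A2) ∧ A3) ∧ ¬A4)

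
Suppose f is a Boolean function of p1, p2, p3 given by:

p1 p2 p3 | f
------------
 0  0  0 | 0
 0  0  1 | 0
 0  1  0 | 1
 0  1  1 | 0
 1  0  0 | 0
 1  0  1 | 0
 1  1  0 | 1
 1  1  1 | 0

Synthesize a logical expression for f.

f=1 on 2 inputs: (0,1,0), (1,1,0). Reading each as a conjunction of literals (¬p1·p2·¬p3, p1·p2·¬p3) and taking the OR gives the canonical DNF.

f(p1, p2, p3) = ((¬p1 ∧ p2) ∧ ¬p3) ∨ ((p1 ∧ p2) ∧ ¬p3)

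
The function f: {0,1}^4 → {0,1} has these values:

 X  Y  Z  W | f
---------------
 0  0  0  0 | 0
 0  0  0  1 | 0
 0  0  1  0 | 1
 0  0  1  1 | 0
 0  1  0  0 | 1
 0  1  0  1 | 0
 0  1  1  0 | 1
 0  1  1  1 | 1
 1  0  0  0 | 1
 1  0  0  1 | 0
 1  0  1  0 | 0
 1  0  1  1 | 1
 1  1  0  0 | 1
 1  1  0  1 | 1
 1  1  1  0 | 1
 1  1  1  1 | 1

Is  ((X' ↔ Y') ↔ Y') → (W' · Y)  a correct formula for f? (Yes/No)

Test each input against both f and the formula:
  X=0, Y=0, Z=0, W=0: formula gives 0, f = 0 ✓
  X=0, Y=0, Z=0, W=1: formula gives 0, f = 0 ✓
  X=0, Y=0, Z=1, W=0: formula gives 0, but f = 1 ✗
A single disagreement suffices: at (0,0,1,0) they differ, so the formula does not compute f.

No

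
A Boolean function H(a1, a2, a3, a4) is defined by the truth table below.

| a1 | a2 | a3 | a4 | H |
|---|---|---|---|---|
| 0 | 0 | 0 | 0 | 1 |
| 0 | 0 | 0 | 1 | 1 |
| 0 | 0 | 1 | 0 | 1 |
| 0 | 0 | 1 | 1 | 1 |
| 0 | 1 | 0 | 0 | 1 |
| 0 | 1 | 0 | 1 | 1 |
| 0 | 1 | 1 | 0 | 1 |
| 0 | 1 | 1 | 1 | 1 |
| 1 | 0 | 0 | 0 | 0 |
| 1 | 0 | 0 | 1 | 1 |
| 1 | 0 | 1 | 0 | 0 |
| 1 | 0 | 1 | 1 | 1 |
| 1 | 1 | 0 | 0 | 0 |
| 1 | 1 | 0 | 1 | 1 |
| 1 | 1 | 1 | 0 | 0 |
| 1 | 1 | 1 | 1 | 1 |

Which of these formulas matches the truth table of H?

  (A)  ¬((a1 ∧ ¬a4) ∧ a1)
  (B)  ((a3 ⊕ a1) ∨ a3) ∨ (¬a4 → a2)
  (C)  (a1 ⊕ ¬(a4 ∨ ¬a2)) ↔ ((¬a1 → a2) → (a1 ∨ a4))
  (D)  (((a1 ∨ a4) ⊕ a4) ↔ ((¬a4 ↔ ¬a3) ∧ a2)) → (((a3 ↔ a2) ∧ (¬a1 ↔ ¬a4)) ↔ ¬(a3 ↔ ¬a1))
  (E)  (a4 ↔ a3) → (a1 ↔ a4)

A

(B): at (0,0,0,0) it gives 0, but H = 1 — eliminated.
(C): at (0,0,0,0) it gives 0, but H = 1 — eliminated.
(D): at (0,0,0,1) it gives 0, but H = 1 — eliminated.
(E): at (0,0,1,1) it gives 0, but H = 1 — eliminated.
Only (A) survives; checking it on all 16 rows confirms it matches H.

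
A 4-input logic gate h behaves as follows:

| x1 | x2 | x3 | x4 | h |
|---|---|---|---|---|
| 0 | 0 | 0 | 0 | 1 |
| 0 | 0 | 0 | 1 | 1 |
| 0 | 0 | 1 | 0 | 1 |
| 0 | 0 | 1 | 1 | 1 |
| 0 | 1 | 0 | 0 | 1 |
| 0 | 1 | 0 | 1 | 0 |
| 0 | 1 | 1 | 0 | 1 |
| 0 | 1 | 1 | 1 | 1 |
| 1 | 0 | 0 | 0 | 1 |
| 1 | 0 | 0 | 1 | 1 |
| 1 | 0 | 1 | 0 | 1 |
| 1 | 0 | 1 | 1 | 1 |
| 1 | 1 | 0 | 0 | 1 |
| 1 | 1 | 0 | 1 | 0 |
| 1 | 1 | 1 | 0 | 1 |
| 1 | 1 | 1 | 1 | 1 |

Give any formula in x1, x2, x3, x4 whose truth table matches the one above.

h is 0 on only 2 rows — (0,1,0,1), (1,1,0,1). Writing each as a minterm (¬x1·x2·¬x3·x4, x1·x2·¬x3·x4) and OR-ing them characterizes exactly where h=0, so h is the negation of that disjunction.

h(x1, x2, x3, x4) = not ((((not x1 and x2) and not x3) and x4) or (((x1 and x2) and not x3) and x4))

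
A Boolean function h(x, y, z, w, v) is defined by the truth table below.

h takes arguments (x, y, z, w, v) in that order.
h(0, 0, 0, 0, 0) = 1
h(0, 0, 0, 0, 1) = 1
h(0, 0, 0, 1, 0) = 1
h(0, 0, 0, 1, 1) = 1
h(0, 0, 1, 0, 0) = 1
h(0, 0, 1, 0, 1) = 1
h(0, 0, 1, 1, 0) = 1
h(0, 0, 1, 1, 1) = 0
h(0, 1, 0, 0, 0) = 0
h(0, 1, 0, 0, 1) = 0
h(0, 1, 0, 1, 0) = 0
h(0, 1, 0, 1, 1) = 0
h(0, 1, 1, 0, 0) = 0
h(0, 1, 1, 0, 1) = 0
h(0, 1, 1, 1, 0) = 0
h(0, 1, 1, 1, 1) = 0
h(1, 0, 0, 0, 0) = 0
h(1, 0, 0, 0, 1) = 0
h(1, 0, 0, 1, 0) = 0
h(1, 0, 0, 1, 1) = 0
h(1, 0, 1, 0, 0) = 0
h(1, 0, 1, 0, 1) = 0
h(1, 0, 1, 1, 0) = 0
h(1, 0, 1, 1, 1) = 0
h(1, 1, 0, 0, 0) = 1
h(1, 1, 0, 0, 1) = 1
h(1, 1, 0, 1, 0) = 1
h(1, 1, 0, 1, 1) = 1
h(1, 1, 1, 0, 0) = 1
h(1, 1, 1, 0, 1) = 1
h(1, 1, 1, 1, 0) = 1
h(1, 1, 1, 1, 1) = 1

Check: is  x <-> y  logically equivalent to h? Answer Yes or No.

No

Check the formula against h row by row:
  x=0, y=0, z=0, w=0, v=0: formula gives 1, h = 1 ✓
  x=0, y=0, z=0, w=0, v=1: formula gives 1, h = 1 ✓
  x=0, y=0, z=0, w=1, v=0: formula gives 1, h = 1 ✓
  x=0, y=0, z=0, w=1, v=1: formula gives 1, h = 1 ✓
  …
  x=0, y=0, z=1, w=1, v=1: formula gives 1, but h = 0 ✗
Since they disagree at (0,0,1,1,1), the expression is not a correct formula for h.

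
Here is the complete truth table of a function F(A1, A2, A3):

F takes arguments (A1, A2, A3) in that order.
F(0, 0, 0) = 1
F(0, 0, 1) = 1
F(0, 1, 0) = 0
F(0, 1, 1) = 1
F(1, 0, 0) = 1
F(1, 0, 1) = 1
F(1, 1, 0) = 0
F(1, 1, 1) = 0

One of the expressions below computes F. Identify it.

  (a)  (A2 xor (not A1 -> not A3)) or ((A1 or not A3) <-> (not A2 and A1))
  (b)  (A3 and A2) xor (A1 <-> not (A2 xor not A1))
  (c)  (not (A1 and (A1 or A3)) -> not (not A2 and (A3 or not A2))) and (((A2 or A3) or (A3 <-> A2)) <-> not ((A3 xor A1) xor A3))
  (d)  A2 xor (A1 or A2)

(b) disagrees with F on (1,1,1) (formula → 1, table → 0); rule it out.
(c) disagrees with F on (0,0,0) (formula → 0, table → 1); rule it out.
(d) disagrees with F on (0,0,0) (formula → 0, table → 1); rule it out.
(a) is the remaining candidate, and it agrees with F on all 8 inputs.

a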